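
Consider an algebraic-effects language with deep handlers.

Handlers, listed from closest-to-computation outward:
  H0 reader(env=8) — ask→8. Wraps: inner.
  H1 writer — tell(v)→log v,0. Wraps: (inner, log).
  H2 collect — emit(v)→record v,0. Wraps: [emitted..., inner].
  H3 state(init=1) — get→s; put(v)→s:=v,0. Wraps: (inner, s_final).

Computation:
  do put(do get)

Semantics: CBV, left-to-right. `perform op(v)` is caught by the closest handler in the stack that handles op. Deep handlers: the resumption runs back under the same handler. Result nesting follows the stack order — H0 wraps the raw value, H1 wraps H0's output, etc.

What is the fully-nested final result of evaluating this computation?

Answer: ([(0, ())], 1)

Evaluation trace:
get @ H3 ⇒ 1
put(1) @ H3 ⇒ s:=1
H0 returns 0
H1 returns (0, ())
H2 returns [(0, ())]
H3 returns ([(0, ())], 1)
= ([(0, ())], 1)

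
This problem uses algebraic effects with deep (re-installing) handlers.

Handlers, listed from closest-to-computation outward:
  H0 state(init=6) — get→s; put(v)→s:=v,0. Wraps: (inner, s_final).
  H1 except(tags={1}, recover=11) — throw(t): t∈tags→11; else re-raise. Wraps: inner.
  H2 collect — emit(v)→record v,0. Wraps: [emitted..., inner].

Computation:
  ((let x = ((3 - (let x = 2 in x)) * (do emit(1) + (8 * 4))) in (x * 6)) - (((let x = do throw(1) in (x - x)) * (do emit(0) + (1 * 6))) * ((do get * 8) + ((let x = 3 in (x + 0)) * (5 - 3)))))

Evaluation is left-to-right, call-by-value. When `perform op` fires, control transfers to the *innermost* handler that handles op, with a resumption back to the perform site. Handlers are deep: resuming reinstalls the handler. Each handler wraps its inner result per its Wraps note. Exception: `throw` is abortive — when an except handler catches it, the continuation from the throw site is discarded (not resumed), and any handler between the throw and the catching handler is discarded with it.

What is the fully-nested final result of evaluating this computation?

Step-by-step:
emit(1) @ H2 ⇒ out+=1
throw(1) @ H1 caught ⇒ 11
H2 returns [1, 11]
= [1, 11]

Answer: [1, 11]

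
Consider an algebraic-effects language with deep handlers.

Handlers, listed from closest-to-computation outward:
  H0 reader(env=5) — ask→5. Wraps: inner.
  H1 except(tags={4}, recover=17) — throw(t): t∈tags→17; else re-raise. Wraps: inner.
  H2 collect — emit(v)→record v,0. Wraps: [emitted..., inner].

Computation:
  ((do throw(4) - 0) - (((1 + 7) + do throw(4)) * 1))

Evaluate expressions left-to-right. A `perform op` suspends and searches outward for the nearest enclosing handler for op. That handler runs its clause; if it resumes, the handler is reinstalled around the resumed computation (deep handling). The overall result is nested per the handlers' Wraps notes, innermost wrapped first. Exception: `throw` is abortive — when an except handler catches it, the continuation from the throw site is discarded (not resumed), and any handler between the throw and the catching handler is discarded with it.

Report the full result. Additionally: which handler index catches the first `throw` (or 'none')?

Answer: [17] ; first throw caught by: H1

Working:
throw(4) @ H1 caught ⇒ 17
H2 returns [17]
= [17]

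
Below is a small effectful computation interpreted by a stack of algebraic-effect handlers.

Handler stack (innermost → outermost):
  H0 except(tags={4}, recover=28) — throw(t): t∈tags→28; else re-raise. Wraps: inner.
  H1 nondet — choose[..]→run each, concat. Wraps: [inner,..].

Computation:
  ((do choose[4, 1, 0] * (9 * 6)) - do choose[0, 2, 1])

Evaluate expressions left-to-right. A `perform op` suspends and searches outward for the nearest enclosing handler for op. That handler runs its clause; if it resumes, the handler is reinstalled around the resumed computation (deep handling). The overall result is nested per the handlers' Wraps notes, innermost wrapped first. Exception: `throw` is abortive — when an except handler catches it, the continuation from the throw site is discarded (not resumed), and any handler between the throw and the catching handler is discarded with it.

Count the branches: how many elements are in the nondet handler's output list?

Evaluation trace:
choose[4, 1, 0] @ H1
  branch[0] choose=4:
    choose[0, 2, 1] @ H1
      branch[0] choose=0:
        H0 returns 216
        H1 returns [216]
      branch[1] choose=2:
        H0 returns 214
        H1 returns [214]
      branch[2] choose=1:
        H0 returns 215
        H1 returns [215]
  branch[1] choose=1:
    choose[0, 2, 1] @ H1
      branch[0] choose=0:
        H0 returns 54
        H1 returns [54]
      branch[1] choose=2:
        H0 returns 52
        H1 returns [52]
      branch[2] choose=1:
        H0 returns 53
        H1 returns [53]
  branch[2] choose=0:
    choose[0, 2, 1] @ H1
      branch[0] choose=0:
        H0 returns 0
        H1 returns [0]
      branch[1] choose=2:
        H0 returns -2
        H1 returns [-2]
      branch[2] choose=1:
        H0 returns -1
        H1 returns [-1]
= [216, 214, 215, 54, 52, 53, 0, -2, -1]

Answer: 9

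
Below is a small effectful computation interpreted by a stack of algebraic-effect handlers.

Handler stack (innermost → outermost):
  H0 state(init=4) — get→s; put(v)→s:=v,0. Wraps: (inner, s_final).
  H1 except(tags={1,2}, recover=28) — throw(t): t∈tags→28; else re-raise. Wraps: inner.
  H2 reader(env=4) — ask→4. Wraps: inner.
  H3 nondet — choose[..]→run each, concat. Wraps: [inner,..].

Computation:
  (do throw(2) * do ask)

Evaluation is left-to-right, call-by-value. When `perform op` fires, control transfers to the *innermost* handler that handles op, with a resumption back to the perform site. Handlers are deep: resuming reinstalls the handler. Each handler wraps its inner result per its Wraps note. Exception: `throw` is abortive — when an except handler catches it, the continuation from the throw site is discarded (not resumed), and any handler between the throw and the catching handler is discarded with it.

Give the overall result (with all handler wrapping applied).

Answer: [28]

Step-by-step:
throw(2) @ H1 caught ⇒ 28
H2 returns 28
H3 returns [28]
= [28]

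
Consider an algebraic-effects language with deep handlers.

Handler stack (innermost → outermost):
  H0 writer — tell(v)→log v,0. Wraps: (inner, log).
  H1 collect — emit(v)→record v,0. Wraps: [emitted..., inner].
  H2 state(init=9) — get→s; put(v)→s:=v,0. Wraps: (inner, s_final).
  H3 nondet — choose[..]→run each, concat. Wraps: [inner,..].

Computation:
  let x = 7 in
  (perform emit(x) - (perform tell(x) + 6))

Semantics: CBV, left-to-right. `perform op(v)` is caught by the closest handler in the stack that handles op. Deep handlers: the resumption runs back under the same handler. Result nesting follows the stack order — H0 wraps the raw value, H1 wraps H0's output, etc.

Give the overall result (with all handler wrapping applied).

Evaluation trace:
emit(7) @ H1 ⇒ out+=7
tell(7) @ H0 ⇒ log+=7
H0 returns (-6, (7))
H1 returns [7, (-6, (7))]
H2 returns ([7, (-6, (7))], 9)
H3 returns [([7, (-6, (7))], 9)]
= [([7, (-6, (7))], 9)]

Answer: [([7, (-6, (7))], 9)]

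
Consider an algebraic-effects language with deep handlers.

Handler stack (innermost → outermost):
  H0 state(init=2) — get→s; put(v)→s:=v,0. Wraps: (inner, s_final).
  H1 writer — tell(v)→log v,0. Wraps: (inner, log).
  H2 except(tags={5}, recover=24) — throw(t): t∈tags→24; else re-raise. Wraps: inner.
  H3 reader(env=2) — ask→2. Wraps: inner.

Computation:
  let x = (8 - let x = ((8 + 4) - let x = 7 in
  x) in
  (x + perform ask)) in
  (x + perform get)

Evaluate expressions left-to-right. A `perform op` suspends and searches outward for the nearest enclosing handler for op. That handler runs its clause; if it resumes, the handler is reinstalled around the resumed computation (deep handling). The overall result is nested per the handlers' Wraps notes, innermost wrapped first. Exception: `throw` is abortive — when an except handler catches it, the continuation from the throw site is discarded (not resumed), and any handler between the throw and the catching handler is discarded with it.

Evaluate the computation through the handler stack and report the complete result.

Working:
ask @ H3 ⇒ 2
get @ H0 ⇒ 2
H0 returns (3, 2)
H1 returns ((3, 2), ())
H2 returns ((3, 2), ())
H3 returns ((3, 2), ())
= ((3, 2), ())

Answer: ((3, 2), ())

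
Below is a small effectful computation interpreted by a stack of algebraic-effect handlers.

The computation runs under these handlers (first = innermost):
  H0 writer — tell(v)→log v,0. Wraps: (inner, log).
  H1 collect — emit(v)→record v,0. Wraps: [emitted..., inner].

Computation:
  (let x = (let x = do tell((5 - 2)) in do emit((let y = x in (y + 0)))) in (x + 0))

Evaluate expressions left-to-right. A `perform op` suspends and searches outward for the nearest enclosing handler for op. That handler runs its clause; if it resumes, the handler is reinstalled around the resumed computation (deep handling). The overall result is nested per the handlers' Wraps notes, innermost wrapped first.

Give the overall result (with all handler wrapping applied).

Working:
tell(3) @ H0 ⇒ log+=3
emit(0) @ H1 ⇒ out+=0
H0 returns (0, (3))
H1 returns [0, (0, (3))]
= [0, (0, (3))]

Answer: [0, (0, (3))]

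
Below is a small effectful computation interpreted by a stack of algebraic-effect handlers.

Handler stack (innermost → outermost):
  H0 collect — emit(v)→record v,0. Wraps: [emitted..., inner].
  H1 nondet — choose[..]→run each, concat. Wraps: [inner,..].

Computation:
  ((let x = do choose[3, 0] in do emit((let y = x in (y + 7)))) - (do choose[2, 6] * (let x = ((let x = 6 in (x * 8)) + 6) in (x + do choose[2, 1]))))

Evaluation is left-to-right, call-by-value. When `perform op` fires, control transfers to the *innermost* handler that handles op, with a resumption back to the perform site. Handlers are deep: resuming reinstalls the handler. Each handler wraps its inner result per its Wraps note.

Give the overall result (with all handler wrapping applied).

Step-by-step:
choose[3, 0] @ H1
  branch[0] choose=3:
    emit(10) @ H0 ⇒ out+=10
    choose[2, 6] @ H1
      branch[0] choose=2:
        choose[2, 1] @ H1
          branch[0] choose=2:
            H0 returns [10, -112]
            H1 returns [[10, -112]]
          branch[1] choose=1:
            H0 returns [10, -110]
            H1 returns [[10, -110]]
      branch[1] choose=6:
        choose[2, 1] @ H1
          branch[0] choose=2:
            H0 returns [10, -336]
            H1 returns [[10, -336]]
          branch[1] choose=1:
            H0 returns [10, -330]
            H1 returns [[10, -330]]
  branch[1] choose=0:
    emit(7) @ H0 ⇒ out+=7
    choose[2, 6] @ H1
      branch[0] choose=2:
        choose[2, 1] @ H1
          branch[0] choose=2:
            H0 returns [7, -112]
            H1 returns [[7, -112]]
          branch[1] choose=1:
            H0 returns [7, -110]
            H1 returns [[7, -110]]
      branch[1] choose=6:
        choose[2, 1] @ H1
          branch[0] choose=2:
            H0 returns [7, -336]
            H1 returns [[7, -336]]
          branch[1] choose=1:
            H0 returns [7, -330]
            H1 returns [[7, -330]]
= [[10, -112], [10, -110], [10, -336], [10, -330], [7, -112], [7, -110], [7, -336], [7, -330]]

Answer: [[10, -112], [10, -110], [10, -336], [10, -330], [7, -112], [7, -110], [7, -336], [7, -330]]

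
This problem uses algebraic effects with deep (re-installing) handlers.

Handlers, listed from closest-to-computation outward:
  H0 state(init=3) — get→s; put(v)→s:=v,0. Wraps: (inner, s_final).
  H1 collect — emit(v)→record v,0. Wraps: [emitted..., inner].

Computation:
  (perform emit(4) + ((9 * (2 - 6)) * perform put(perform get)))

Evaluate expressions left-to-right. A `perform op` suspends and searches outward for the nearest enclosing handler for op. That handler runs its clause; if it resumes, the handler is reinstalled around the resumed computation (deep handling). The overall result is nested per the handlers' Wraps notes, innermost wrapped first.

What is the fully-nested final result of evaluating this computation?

Working:
emit(4) @ H1 ⇒ out+=4
get @ H0 ⇒ 3
put(3) @ H0 ⇒ s:=3
H0 returns (0, 3)
H1 returns [4, (0, 3)]
= [4, (0, 3)]

Answer: [4, (0, 3)]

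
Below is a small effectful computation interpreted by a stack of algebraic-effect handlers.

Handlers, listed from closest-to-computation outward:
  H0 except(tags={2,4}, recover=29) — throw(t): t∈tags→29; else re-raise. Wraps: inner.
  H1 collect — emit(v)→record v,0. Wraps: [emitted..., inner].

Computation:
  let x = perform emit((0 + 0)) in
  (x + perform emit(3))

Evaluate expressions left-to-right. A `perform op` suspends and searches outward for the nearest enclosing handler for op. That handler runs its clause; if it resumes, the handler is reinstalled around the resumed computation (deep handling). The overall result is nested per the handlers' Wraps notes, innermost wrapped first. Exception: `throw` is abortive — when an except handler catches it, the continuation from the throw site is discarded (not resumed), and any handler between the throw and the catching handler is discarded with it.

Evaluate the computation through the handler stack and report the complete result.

Answer: [0, 3, 0]

Evaluation trace:
emit(0) @ H1 ⇒ out+=0
emit(3) @ H1 ⇒ out+=3
H0 returns 0
H1 returns [0, 3, 0]
= [0, 3, 0]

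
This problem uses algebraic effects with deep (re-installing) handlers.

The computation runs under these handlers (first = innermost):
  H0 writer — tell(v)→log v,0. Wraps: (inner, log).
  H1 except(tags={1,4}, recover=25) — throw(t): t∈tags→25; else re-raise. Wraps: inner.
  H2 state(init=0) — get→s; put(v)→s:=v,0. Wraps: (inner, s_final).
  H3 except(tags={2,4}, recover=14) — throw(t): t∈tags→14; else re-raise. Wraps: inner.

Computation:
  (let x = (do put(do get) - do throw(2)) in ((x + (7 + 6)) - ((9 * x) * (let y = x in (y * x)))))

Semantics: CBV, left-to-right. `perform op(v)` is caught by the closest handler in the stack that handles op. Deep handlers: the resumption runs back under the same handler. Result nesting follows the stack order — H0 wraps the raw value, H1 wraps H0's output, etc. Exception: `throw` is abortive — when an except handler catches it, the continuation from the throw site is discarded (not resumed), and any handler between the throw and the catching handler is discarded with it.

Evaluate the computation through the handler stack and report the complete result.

Answer: 14

Working:
get @ H2 ⇒ 0
put(0) @ H2 ⇒ s:=0
throw(2) @ H1 re-raised
throw(2) @ H3 caught ⇒ 14
= 14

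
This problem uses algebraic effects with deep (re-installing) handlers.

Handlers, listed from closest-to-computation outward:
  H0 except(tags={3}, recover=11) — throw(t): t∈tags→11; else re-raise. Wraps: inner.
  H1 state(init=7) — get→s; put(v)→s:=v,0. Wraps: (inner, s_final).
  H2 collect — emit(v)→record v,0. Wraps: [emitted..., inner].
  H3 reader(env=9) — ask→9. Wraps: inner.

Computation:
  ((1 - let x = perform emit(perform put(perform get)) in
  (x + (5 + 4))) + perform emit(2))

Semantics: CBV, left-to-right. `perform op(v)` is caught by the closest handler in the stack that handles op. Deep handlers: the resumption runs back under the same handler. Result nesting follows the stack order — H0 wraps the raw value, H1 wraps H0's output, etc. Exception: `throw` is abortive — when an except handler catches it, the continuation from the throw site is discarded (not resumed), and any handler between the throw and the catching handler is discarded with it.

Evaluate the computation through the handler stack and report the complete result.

Evaluation trace:
get @ H1 ⇒ 7
put(7) @ H1 ⇒ s:=7
emit(0) @ H2 ⇒ out+=0
emit(2) @ H2 ⇒ out+=2
H0 returns -8
H1 returns (-8, 7)
H2 returns [0, 2, (-8, 7)]
H3 returns [0, 2, (-8, 7)]
= [0, 2, (-8, 7)]

Answer: [0, 2, (-8, 7)]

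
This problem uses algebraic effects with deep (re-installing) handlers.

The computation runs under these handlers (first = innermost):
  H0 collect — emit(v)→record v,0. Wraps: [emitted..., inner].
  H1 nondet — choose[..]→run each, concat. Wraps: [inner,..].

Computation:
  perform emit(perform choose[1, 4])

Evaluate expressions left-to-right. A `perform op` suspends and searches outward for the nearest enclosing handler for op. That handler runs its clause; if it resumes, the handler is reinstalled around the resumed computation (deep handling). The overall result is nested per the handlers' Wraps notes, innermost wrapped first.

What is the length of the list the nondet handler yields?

Answer: 2

Step-by-step:
choose[1, 4] @ H1
  branch[0] choose=1:
    emit(1) @ H0 ⇒ out+=1
    H0 returns [1, 0]
    H1 returns [[1, 0]]
  branch[1] choose=4:
    emit(4) @ H0 ⇒ out+=4
    H0 returns [4, 0]
    H1 returns [[4, 0]]
= [[1, 0], [4, 0]]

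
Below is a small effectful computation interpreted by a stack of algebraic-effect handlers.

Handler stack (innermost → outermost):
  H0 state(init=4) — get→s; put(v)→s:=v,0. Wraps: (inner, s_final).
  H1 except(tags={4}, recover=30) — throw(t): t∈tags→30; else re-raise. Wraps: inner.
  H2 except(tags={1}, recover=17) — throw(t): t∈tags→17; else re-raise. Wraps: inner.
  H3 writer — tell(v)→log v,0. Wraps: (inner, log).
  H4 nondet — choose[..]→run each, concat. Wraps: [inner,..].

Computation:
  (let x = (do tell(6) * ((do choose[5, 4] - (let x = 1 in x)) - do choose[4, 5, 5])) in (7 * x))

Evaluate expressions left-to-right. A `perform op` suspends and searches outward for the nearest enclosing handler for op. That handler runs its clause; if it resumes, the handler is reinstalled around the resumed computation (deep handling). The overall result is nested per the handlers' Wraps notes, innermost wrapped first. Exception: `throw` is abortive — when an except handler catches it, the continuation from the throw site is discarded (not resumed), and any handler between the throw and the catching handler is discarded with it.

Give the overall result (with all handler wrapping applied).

Answer: [((0, 4), (6)), ((0, 4), (6)), ((0, 4), (6)), ((0, 4), (6)), ((0, 4), (6)), ((0, 4), (6))]

Step-by-step:
tell(6) @ H3 ⇒ log+=6
choose[5, 4] @ H4
  branch[0] choose=5:
    choose[4, 5, 5] @ H4
      branch[0] choose=4:
        H0 returns (0, 4)
        H1 returns (0, 4)
        H2 returns (0, 4)
        H3 returns ((0, 4), (6))
        H4 returns [((0, 4), (6))]
      branch[1] choose=5:
        H0 returns (0, 4)
        H1 returns (0, 4)
        H2 returns (0, 4)
        H3 returns ((0, 4), (6))
        H4 returns [((0, 4), (6))]
      branch[2] choose=5:
        H0 returns (0, 4)
        H1 returns (0, 4)
        H2 returns (0, 4)
        H3 returns ((0, 4), (6))
        H4 returns [((0, 4), (6))]
  branch[1] choose=4:
    choose[4, 5, 5] @ H4
      branch[0] choose=4:
        H0 returns (0, 4)
        H1 returns (0, 4)
        H2 returns (0, 4)
        H3 returns ((0, 4), (6))
        H4 returns [((0, 4), (6))]
      branch[1] choose=5:
        H0 returns (0, 4)
        H1 returns (0, 4)
        H2 returns (0, 4)
        H3 returns ((0, 4), (6))
        H4 returns [((0, 4), (6))]
      branch[2] choose=5:
        H0 returns (0, 4)
        H1 returns (0, 4)
        H2 returns (0, 4)
        H3 returns ((0, 4), (6))
        H4 returns [((0, 4), (6))]
= [((0, 4), (6)), ((0, 4), (6)), ((0, 4), (6)), ((0, 4), (6)), ((0, 4), (6)), ((0, 4), (6))]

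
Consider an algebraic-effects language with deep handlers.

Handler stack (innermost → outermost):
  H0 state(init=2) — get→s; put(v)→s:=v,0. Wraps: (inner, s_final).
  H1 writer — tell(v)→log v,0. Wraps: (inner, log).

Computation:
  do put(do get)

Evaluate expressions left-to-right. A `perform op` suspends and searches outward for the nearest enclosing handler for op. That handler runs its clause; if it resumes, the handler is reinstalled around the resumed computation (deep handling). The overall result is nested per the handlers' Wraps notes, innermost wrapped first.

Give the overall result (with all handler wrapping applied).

Evaluation trace:
get @ H0 ⇒ 2
put(2) @ H0 ⇒ s:=2
H0 returns (0, 2)
H1 returns ((0, 2), ())
= ((0, 2), ())

Answer: ((0, 2), ())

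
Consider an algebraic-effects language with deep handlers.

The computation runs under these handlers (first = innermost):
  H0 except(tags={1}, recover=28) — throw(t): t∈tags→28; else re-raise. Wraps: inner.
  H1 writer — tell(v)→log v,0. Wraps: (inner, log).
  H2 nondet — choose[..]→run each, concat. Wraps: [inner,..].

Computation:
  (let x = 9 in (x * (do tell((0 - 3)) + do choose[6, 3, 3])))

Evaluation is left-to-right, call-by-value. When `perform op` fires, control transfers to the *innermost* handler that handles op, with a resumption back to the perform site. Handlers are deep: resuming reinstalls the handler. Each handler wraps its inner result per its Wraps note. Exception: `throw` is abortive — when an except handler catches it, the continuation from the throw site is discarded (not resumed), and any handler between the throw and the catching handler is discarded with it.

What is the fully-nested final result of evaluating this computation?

Answer: [(54, (-3)), (27, (-3)), (27, (-3))]

Working:
tell(-3) @ H1 ⇒ log+=-3
choose[6, 3, 3] @ H2
  branch[0] choose=6:
    H0 returns 54
    H1 returns (54, (-3))
    H2 returns [(54, (-3))]
  branch[1] choose=3:
    H0 returns 27
    H1 returns (27, (-3))
    H2 returns [(27, (-3))]
  branch[2] choose=3:
    H0 returns 27
    H1 returns (27, (-3))
    H2 returns [(27, (-3))]
= [(54, (-3)), (27, (-3)), (27, (-3))]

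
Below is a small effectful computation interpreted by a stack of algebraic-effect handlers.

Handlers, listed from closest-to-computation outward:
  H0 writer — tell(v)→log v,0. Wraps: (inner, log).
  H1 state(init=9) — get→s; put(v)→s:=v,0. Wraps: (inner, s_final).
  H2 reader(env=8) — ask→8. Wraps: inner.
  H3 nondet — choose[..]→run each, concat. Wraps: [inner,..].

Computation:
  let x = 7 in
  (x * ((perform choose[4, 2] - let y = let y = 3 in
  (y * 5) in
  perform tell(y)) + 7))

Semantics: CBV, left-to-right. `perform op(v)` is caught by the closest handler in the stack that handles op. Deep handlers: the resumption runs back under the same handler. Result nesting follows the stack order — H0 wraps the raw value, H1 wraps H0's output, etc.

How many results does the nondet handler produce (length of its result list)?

Answer: 2

Step-by-step:
choose[4, 2] @ H3
  branch[0] choose=4:
    tell(15) @ H0 ⇒ log+=15
    H0 returns (77, (15))
    H1 returns ((77, (15)), 9)
    H2 returns ((77, (15)), 9)
    H3 returns [((77, (15)), 9)]
  branch[1] choose=2:
    tell(15) @ H0 ⇒ log+=15
    H0 returns (63, (15))
    H1 returns ((63, (15)), 9)
    H2 returns ((63, (15)), 9)
    H3 returns [((63, (15)), 9)]
= [((77, (15)), 9), ((63, (15)), 9)]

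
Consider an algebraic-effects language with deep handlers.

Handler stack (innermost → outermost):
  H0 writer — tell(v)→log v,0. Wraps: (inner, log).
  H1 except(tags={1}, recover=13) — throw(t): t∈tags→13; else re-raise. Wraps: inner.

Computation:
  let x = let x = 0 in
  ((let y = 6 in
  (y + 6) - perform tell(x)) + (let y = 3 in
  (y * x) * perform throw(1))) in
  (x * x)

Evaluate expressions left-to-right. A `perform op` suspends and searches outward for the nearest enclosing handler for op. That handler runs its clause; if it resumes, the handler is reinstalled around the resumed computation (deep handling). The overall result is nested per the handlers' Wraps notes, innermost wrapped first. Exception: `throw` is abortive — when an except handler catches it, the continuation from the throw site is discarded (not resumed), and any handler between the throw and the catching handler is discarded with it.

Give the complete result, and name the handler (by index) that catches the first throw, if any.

Evaluation trace:
tell(0) @ H0 ⇒ log+=0
throw(1) @ H1 caught ⇒ 13
= 13

Answer: 13 ; first throw caught by: H1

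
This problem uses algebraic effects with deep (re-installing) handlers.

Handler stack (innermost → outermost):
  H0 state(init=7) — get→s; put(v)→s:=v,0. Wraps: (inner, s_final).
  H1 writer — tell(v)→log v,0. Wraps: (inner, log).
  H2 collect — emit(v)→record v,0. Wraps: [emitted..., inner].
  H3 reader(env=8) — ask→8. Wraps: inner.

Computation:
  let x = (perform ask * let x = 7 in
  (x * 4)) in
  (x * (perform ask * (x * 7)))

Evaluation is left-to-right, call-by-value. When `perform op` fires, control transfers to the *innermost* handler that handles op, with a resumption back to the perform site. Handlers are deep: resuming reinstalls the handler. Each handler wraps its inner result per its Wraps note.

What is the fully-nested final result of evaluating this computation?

Evaluation trace:
ask @ H3 ⇒ 8
ask @ H3 ⇒ 8
H0 returns (2809856, 7)
H1 returns ((2809856, 7), ())
H2 returns [((2809856, 7), ())]
H3 returns [((2809856, 7), ())]
= [((2809856, 7), ())]

Answer: [((2809856, 7), ())]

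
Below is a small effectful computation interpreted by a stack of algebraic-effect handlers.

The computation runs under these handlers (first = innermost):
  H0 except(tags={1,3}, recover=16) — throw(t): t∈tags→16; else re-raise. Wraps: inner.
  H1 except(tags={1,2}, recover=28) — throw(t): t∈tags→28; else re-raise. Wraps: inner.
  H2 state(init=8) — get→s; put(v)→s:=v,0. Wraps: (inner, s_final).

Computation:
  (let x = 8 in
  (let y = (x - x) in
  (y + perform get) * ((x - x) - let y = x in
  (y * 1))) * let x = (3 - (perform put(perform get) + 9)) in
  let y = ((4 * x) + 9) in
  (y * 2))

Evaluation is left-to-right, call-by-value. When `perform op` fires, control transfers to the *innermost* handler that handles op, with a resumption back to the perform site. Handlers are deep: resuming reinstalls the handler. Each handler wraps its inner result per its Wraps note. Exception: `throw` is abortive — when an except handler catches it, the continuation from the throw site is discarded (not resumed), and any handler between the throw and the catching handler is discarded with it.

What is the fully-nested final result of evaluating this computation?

Evaluation trace:
get @ H2 ⇒ 8
get @ H2 ⇒ 8
put(8) @ H2 ⇒ s:=8
H0 returns 1920
H1 returns 1920
H2 returns (1920, 8)
= (1920, 8)

Answer: (1920, 8)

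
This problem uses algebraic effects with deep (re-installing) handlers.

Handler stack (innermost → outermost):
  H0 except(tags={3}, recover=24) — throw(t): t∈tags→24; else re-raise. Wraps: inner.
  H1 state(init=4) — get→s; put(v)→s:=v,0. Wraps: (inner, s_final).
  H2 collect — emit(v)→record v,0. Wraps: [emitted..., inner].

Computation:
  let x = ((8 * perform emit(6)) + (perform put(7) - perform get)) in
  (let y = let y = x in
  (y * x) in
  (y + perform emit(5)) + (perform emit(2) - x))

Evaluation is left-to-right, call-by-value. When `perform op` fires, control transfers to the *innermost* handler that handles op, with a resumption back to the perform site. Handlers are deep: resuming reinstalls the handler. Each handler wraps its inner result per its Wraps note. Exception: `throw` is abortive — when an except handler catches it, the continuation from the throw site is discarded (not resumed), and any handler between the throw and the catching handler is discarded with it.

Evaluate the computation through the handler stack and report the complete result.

Working:
emit(6) @ H2 ⇒ out+=6
put(7) @ H1 ⇒ s:=7
get @ H1 ⇒ 7
emit(5) @ H2 ⇒ out+=5
emit(2) @ H2 ⇒ out+=2
H0 returns 56
H1 returns (56, 7)
H2 returns [6, 5, 2, (56, 7)]
= [6, 5, 2, (56, 7)]

Answer: [6, 5, 2, (56, 7)]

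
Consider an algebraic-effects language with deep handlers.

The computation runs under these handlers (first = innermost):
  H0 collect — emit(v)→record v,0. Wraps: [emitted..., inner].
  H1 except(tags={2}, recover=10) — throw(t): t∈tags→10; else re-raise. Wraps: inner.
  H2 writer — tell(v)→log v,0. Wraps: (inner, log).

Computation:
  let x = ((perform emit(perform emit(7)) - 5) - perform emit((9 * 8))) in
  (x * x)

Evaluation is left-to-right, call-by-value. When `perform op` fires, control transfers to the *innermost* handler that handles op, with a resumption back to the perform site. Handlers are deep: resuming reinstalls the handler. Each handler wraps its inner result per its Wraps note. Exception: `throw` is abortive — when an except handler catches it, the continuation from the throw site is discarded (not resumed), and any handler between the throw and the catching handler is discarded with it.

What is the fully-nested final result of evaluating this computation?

Evaluation trace:
emit(7) @ H0 ⇒ out+=7
emit(0) @ H0 ⇒ out+=0
emit(72) @ H0 ⇒ out+=72
H0 returns [7, 0, 72, 25]
H1 returns [7, 0, 72, 25]
H2 returns ([7, 0, 72, 25], ())
= ([7, 0, 72, 25], ())

Answer: ([7, 0, 72, 25], ())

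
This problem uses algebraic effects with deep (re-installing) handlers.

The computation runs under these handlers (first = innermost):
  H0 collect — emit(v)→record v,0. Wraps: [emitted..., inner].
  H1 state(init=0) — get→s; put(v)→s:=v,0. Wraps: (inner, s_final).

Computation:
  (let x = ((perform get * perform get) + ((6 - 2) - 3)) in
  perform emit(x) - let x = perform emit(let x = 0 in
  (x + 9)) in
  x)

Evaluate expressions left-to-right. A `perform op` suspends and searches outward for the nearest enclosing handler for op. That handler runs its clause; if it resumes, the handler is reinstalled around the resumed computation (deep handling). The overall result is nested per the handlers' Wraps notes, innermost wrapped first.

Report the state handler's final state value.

Evaluation trace:
get @ H1 ⇒ 0
get @ H1 ⇒ 0
emit(1) @ H0 ⇒ out+=1
emit(9) @ H0 ⇒ out+=9
H0 returns [1, 9, 0]
H1 returns ([1, 9, 0], 0)
= ([1, 9, 0], 0)

Answer: 0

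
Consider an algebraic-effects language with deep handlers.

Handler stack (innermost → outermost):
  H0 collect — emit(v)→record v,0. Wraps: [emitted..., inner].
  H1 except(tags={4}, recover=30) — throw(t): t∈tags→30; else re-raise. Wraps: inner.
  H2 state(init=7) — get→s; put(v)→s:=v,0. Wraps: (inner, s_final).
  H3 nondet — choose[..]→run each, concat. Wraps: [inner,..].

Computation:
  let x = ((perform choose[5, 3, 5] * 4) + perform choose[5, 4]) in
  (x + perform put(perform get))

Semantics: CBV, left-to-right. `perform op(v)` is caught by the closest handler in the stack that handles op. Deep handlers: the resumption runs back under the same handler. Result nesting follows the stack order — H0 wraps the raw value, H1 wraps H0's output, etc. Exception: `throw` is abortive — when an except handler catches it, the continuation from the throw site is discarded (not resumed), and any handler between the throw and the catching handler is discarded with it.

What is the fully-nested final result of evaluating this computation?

Answer: [([25], 7), ([24], 7), ([17], 7), ([16], 7), ([25], 7), ([24], 7)]

Working:
choose[5, 3, 5] @ H3
  branch[0] choose=5:
    choose[5, 4] @ H3
      branch[0] choose=5:
        get @ H2 ⇒ 7
        put(7) @ H2 ⇒ s:=7
        H0 returns [25]
        H1 returns [25]
        H2 returns ([25], 7)
        H3 returns [([25], 7)]
      branch[1] choose=4:
        get @ H2 ⇒ 7
        put(7) @ H2 ⇒ s:=7
        H0 returns [24]
        H1 returns [24]
        H2 returns ([24], 7)
        H3 returns [([24], 7)]
  branch[1] choose=3:
    choose[5, 4] @ H3
      branch[0] choose=5:
        get @ H2 ⇒ 7
        put(7) @ H2 ⇒ s:=7
        H0 returns [17]
        H1 returns [17]
        H2 returns ([17], 7)
        H3 returns [([17], 7)]
      branch[1] choose=4:
        get @ H2 ⇒ 7
        put(7) @ H2 ⇒ s:=7
        H0 returns [16]
        H1 returns [16]
        H2 returns ([16], 7)
        H3 returns [([16], 7)]
  branch[2] choose=5:
    choose[5, 4] @ H3
      branch[0] choose=5:
        get @ H2 ⇒ 7
        put(7) @ H2 ⇒ s:=7
        H0 returns [25]
        H1 returns [25]
        H2 returns ([25], 7)
        H3 returns [([25], 7)]
      branch[1] choose=4:
        get @ H2 ⇒ 7
        put(7) @ H2 ⇒ s:=7
        H0 returns [24]
        H1 returns [24]
        H2 returns ([24], 7)
        H3 returns [([24], 7)]
= [([25], 7), ([24], 7), ([17], 7), ([16], 7), ([25], 7), ([24], 7)]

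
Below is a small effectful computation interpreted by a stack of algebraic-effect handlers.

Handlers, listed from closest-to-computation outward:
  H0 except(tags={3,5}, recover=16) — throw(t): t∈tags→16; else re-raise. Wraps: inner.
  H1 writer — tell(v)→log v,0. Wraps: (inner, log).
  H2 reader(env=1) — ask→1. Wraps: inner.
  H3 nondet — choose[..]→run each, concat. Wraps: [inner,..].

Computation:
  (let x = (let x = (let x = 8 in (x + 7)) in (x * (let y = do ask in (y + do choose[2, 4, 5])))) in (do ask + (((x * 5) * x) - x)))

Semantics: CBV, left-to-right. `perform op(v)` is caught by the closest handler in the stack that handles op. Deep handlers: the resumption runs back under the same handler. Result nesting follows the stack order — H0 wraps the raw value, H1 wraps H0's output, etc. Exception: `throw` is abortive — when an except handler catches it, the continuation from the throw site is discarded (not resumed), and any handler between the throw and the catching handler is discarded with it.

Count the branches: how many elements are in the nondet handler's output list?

Answer: 3

Evaluation trace:
ask @ H2 ⇒ 1
choose[2, 4, 5] @ H3
  branch[0] choose=2:
    ask @ H2 ⇒ 1
    H0 returns 10081
    H1 returns (10081, ())
    H2 returns (10081, ())
    H3 returns [(10081, ())]
  branch[1] choose=4:
    ask @ H2 ⇒ 1
    H0 returns 28051
    H1 returns (28051, ())
    H2 returns (28051, ())
    H3 returns [(28051, ())]
  branch[2] choose=5:
    ask @ H2 ⇒ 1
    H0 returns 40411
    H1 returns (40411, ())
    H2 returns (40411, ())
    H3 returns [(40411, ())]
= [(10081, ()), (28051, ()), (40411, ())]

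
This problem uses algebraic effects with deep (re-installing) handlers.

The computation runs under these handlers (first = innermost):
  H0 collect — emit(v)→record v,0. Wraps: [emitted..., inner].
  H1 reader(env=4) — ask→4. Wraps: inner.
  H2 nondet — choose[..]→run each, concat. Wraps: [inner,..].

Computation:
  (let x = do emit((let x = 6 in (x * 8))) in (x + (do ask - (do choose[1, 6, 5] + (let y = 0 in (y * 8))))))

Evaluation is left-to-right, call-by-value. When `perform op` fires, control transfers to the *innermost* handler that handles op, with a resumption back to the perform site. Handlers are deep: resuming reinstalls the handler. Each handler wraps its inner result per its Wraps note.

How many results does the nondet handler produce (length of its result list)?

Answer: 3

Step-by-step:
emit(48) @ H0 ⇒ out+=48
ask @ H1 ⇒ 4
choose[1, 6, 5] @ H2
  branch[0] choose=1:
    H0 returns [48, 3]
    H1 returns [48, 3]
    H2 returns [[48, 3]]
  branch[1] choose=6:
    H0 returns [48, -2]
    H1 returns [48, -2]
    H2 returns [[48, -2]]
  branch[2] choose=5:
    H0 returns [48, -1]
    H1 returns [48, -1]
    H2 returns [[48, -1]]
= [[48, 3], [48, -2], [48, -1]]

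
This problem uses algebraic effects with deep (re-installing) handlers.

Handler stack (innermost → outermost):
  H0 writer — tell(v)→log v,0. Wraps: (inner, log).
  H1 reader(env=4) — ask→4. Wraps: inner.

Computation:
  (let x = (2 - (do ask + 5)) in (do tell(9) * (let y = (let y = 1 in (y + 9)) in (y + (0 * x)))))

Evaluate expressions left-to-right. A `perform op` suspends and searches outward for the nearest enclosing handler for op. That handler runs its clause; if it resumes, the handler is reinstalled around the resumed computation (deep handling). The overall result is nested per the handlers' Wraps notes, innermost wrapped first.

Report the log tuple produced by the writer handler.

Answer: (9)

Step-by-step:
ask @ H1 ⇒ 4
tell(9) @ H0 ⇒ log+=9
H0 returns (0, (9))
H1 returns (0, (9))
= (0, (9))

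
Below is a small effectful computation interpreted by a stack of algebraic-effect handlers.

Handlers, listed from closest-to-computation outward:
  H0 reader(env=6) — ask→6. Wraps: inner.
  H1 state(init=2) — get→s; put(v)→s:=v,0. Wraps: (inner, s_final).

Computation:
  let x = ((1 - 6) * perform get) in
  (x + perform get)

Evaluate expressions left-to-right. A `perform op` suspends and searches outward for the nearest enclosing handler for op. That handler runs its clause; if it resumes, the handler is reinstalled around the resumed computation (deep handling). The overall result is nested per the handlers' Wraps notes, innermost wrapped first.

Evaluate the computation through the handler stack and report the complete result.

Step-by-step:
get @ H1 ⇒ 2
get @ H1 ⇒ 2
H0 returns -8
H1 returns (-8, 2)
= (-8, 2)

Answer: (-8, 2)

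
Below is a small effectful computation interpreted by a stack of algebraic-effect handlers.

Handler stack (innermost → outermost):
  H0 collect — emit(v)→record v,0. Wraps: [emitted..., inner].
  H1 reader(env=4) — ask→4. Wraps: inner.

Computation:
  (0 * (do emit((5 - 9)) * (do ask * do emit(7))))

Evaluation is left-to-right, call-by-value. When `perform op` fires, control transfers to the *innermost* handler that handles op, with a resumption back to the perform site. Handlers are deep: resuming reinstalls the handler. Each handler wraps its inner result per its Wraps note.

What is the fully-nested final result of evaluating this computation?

Step-by-step:
emit(-4) @ H0 ⇒ out+=-4
ask @ H1 ⇒ 4
emit(7) @ H0 ⇒ out+=7
H0 returns [-4, 7, 0]
H1 returns [-4, 7, 0]
= [-4, 7, 0]

Answer: [-4, 7, 0]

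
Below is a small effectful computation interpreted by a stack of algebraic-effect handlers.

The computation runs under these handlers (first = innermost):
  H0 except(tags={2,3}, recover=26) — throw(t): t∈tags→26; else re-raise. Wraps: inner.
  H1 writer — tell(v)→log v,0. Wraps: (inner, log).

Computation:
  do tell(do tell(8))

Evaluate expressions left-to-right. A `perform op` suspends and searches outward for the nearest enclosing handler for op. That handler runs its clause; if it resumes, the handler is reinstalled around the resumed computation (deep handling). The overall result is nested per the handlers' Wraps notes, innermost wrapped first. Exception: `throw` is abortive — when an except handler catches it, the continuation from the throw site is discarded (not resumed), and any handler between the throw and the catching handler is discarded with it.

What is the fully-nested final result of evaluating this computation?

Step-by-step:
tell(8) @ H1 ⇒ log+=8
tell(0) @ H1 ⇒ log+=0
H0 returns 0
H1 returns (0, (8, 0))
= (0, (8, 0))

Answer: (0, (8, 0))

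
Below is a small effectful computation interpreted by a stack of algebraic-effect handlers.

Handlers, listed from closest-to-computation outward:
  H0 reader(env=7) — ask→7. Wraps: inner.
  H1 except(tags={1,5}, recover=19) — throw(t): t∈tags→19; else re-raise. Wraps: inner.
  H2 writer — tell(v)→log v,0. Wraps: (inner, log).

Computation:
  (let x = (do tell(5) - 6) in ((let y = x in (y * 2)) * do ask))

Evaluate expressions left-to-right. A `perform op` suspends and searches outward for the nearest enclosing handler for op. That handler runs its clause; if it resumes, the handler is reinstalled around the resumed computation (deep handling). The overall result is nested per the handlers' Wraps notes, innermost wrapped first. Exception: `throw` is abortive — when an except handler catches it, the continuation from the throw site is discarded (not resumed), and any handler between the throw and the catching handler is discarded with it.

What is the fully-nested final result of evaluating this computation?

Evaluation trace:
tell(5) @ H2 ⇒ log+=5
ask @ H0 ⇒ 7
H0 returns -84
H1 returns -84
H2 returns (-84, (5))
= (-84, (5))

Answer: (-84, (5))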